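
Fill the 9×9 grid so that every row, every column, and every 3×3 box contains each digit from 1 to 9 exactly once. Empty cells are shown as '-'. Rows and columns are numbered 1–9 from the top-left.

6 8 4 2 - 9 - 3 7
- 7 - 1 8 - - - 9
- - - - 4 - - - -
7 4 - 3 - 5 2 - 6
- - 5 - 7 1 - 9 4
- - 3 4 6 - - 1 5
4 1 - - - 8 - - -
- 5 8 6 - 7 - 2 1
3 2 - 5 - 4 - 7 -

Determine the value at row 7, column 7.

row 1, column 5 = 5 (sole candidate).
row 1, column 7 = 1 (sole candidate).
row 2, column 3 = 2 (sole candidate).
row 3, column 4 = 7 (sole candidate).
row 4, column 5 = 9 (sole candidate).
row 4, column 8 = 8 (sole candidate).
row 5, column 2 = 6 (sole candidate).
row 5, column 4 = 8 (sole candidate).
row 5, column 7 = 3 (sole candidate).
row 6, column 2 = 9 (sole candidate).
row 6, column 6 = 2 (sole candidate).
row 6, column 7 = 7 (sole candidate).
row 7, column 4 = 9 (sole candidate).
row 7, column 9 = 3 (sole candidate).
row 8, column 1 = 9 (sole candidate).
row 8, column 5 = 3 (sole candidate).
row 8, column 7 = 4 (sole candidate).
row 9, column 3 = 6 (sole candidate).
row 9, column 5 = 1 (sole candidate).
row 9, column 9 = 8 (sole candidate).
row 2, column 1 = 5 (sole candidate).
row 2, column 7 = 6 (sole candidate).
row 2, column 8 = 4 (sole candidate).
row 3, column 1 = 1 (sole candidate).
row 3, column 2 = 3 (sole candidate).
row 3, column 3 = 9 (sole candidate).
row 3, column 6 = 6 (sole candidate).
row 3, column 8 = 5 (sole candidate).
row 3, column 9 = 2 (sole candidate).
row 4, column 3 = 1 (sole candidate).
row 5, column 1 = 2 (sole candidate).
row 6, column 1 = 8 (sole candidate).
row 7, column 3 = 7 (sole candidate).
row 7, column 5 = 2 (sole candidate).
row 7, column 7 = 5: row 7 has {1,2,3,4,7,8,9}; col 7 has {1,2,3,4,6,7}; box has {1,2,3,4,7,8} → only 5 remains.

5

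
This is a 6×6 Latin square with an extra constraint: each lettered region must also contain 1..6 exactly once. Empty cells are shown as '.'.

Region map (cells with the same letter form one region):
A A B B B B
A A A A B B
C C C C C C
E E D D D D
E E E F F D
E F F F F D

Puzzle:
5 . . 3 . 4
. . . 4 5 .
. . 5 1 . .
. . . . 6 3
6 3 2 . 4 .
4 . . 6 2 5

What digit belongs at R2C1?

3

R1C5 = 1 (sole candidate).
R3C5 = 3 (sole candidate).
R4C1 = 1 (sole candidate).
R4C2 = 5 (sole candidate).
R4C3 = 4 (sole candidate).
R4C4 = 2 (sole candidate).
R5C4 = 5 (sole candidate).
R5C6 = 1 (sole candidate).
R6C2 = 1 (sole candidate).
R6C3 = 3 (sole candidate).
R1C3 = 6 (sole candidate).
R2C3 = 1 (sole candidate).
R2C6 = 2 (sole candidate).
R3C1 = 2 (sole candidate).
R3C6 = 6 (sole candidate).
R1C2 = 2 (sole candidate).
R2C1 = 3: row 2 has {1,2,4,5}; col 1 has {1,2,4,5,6}; region has {1,2,4,5} → only 3 remains.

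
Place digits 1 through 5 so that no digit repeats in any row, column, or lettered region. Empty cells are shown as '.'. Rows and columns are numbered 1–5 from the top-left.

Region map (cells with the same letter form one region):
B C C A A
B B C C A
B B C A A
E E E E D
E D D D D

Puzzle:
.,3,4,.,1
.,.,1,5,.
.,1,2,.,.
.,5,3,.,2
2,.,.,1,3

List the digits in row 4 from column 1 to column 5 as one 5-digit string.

15342

R1C1 = 5 (sole candidate).
R1C4 = 2 (sole candidate).
R2C5 = 4 (sole candidate).
R3C4 = 3 (sole candidate).
R3C5 = 5 (sole candidate).
R4C4 = 4: row 4 has {2,3,5}; col 4 has {1,2,3,5}; region has {2,3,5} → only 4 remains.
R5C2 = 4 (sole candidate).
R5C3 = 5 (sole candidate).
R2C1 = 3 (sole candidate).
R2C2 = 2 (sole candidate).
R3C1 = 4 (sole candidate).
R4C1 = 1: row 4 has {2,3,4,5}; col 1 has {2,3,4,5}; region has {2,3,4,5} → only 1 remains.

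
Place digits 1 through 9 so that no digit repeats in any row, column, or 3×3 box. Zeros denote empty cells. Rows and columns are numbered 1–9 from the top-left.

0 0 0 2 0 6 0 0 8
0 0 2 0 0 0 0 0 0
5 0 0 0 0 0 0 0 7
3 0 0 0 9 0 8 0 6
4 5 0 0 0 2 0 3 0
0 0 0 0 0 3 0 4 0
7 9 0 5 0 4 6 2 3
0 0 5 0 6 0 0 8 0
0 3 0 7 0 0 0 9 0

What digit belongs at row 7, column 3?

8

row 3, column 7 = 2 (hidden single in row 3).
row 4, column 2 = 2 (hidden single in row 4).
row 4, column 4 = 4 (hidden single in row 4).
row 6, column 9 = 2 (hidden single in row 6).
row 8, column 1 = 2 (hidden single in row 8).
row 8, column 4 = 3 (hidden single in row 8).
row 8, column 7 = 7 (hidden single in row 8).
row 8, column 6 = 9 (hidden single in row 8).
row 9, column 5 = 2 (hidden single in row 9).
row 4, column 8 = 7 (hidden single in column 8).
row 4, column 3 = 1 (sole candidate).
row 4, column 6 = 5 (sole candidate).
row 7, column 3 = 8: row 7 has {2,3,4,5,6,7,9}; col 3 has {1,2,5}; box has {2,3,5,7,9} → only 8 remains.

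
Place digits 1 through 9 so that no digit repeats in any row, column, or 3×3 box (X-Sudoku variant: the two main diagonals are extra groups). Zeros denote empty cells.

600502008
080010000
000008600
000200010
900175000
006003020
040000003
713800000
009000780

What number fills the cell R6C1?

1

R6C1 = 1: in row 6, 1 can only go here (every other open cell in that row sees a 1).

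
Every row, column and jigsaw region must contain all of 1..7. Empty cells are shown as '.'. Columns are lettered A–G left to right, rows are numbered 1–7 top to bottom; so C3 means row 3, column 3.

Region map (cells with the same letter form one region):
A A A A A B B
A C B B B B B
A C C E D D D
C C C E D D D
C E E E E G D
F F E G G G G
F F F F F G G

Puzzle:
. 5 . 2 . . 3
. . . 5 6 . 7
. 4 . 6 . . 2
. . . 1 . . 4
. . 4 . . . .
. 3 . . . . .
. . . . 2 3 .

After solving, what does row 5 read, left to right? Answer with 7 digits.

A2 = 3: in row 2, 3 can only go here (every other open cell in that row sees a 3).
F2 = 4: in row 2, 4 can only go here (every other open cell in that row sees a 4).
F1 = 1: row 1 has {2,3,5}; col 6 has {3,4}; region has {3,4,5,6,7} → only 1 remains.
C2 = 2: row 2 has {3,4,5,6,7}; col 3 has {4}; region has {1,3,4,5,6,7} → only 2 remains.
B2 = 1: row 2 has {2,3,4,5,6,7}; col 2 has {3,4,5}; region has {4} → only 1 remains.
G5 = 1: in row 5, 1 can only go here (every other open cell in that row sees a 1).
A3 = 1: in row 3, 1 can only go here (every other open cell in that row sees a 1).
E6 = 1: in row 6, 1 can only go here (every other open cell in that row sees a 1).
F6 = 2: in row 6, 2 can only go here (every other open cell in that row sees a 2).
C7 = 1: in row 7, 1 can only go here (every other open cell in that row sees a 1).
D5 = 3: in column 4, 3 can only go here (every other open cell in that column sees a 3).
E1 = 4: in column 5, 4 can only go here (every other open cell in that column sees a 4).
F4 = 6: in region D, 6 can only go here (every other open cell in that region sees a 6).
A5 = 6: in row 5, 6 can only go here (every other open cell in that row sees a 6).
A1 = 7: row 1 has {1,2,3,4,5}; col 1 has {1,3,6}; region has {1,2,3,4,5} → only 7 remains.
C1 = 6: row 1 has {1,2,3,4,5,7}; col 3 has {1,2,4}; region has {1,2,3,4,5,7} → only 6 remains.
B5 = 2: in row 5, 2 can only go here (every other open cell in that row sees a 2).
B4 = 7: row 4 has {1,4,6}; col 2 has {1,2,3,4,5}; region has {1,4,6} → only 7 remains.
B7 = 6: row 7 has {1,2,3}; col 2 has {1,2,3,4,5,7}; region has {1,2,3} → only 6 remains.
G7 = 5: row 7 has {1,2,3,6}; col 7 has {1,2,3,4,7}; region has {1,2,3} → only 5 remains.
F5 = 7: row 5 has {1,2,3,4,6}; col 6 has {1,2,3,4,6}; region has {1,2,3,5} → only 7 remains.
D6 = 4: row 6 has {1,2,3}; col 4 has {1,2,3,5,6}; region has {1,2,3,5,7} → only 4 remains.
G6 = 6: row 6 has {1,2,3,4}; col 7 has {1,2,3,4,5,7}; region has {1,2,3,4,5,7} → only 6 remains.
A7 = 4: row 7 has {1,2,3,5,6}; col 1 has {1,3,6,7}; region has {1,2,3,6} → only 4 remains.
D7 = 7: row 7 has {1,2,3,4,5,6}; col 4 has {1,2,3,4,5,6}; region has {1,2,3,4,6} → only 7 remains.
F3 = 5: row 3 has {1,2,4,6}; col 6 has {1,2,3,4,6,7}; region has {1,2,4,6} → only 5 remains.
E4 = 3: row 4 has {1,4,6,7}; col 5 has {1,2,4,6}; region has {1,2,4,5,6} → only 3 remains.
E5 = 5: row 5 has {1,2,3,4,6,7}; col 5 has {1,2,3,4,6}; region has {1,2,3,4,6} → only 5 remains.

6243571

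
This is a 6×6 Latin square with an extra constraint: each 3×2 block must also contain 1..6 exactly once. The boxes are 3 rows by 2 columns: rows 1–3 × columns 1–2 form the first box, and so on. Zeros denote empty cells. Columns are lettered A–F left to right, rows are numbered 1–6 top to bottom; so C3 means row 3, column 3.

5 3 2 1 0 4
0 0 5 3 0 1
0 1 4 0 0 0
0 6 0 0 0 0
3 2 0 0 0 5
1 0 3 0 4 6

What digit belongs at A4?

4

E1 = 6: row 1 has {1,2,3,4,5}; col 5 has {4}; box has {1,4} → only 6 remains.
B2 = 4: row 2 has {1,3,5}; col 2 has {1,2,3,6}; box has {1,3,5} → only 4 remains.
E2 = 2: row 2 has {1,3,4,5}; col 5 has {4,6}; box has {1,4,6} → only 2 remains.
D3 = 6: row 3 has {1,4}; col 4 has {1,3}; box has {1,2,3,4,5} → only 6 remains.
F3 = 3: row 3 has {1,4,6}; col 6 has {1,4,5,6}; box has {1,2,4,6} → only 3 remains.
A4 = 4: row 4 has {6}; col 1 has {1,3,5}; box has {1,2,3,6} → only 4 remains.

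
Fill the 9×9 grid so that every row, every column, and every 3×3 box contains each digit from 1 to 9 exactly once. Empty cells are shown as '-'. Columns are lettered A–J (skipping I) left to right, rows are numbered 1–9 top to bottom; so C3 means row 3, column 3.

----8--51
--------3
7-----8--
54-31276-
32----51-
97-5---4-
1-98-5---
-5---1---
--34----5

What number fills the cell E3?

C4 = 8: row 4 has {1,2,3,4,5,6,7}; col 3 has {3,9}; box has {2,3,4,5,7,9} → only 8 remains.
J4 = 9: row 4 has {1,2,3,4,5,6,7,8}; col 9 has {1,3,5}; box has {1,4,5,6,7} → only 9 remains.
C5 = 6: row 5 has {1,2,3,5}; col 3 has {3,8,9}; box has {2,3,4,5,7,8,9} → only 6 remains.
J5 = 8: row 5 has {1,2,3,5,6}; col 9 has {1,3,5,9}; box has {1,4,5,6,7,9} → only 8 remains.
C6 = 1: row 6 has {4,5,7,9}; col 3 has {3,6,8,9}; box has {2,3,4,5,6,7,8,9} → only 1 remains.
E6 = 6: row 6 has {1,4,5,7,9}; col 5 has {1,8}; box has {1,2,3,5} → only 6 remains.
F6 = 8: row 6 has {1,4,5,6,7,9}; col 6 has {1,2,5}; box has {1,2,3,5,6} → only 8 remains.
J6 = 2: row 6 has {1,4,5,6,7,8,9}; col 9 has {1,3,5,8,9}; box has {1,4,5,6,7,8,9} → only 2 remains.
B7 = 6: row 7 has {1,5,8,9}; col 2 has {2,4,5,7}; box has {1,3,5,9} → only 6 remains.
B9 = 8: row 9 has {3,4,5}; col 2 has {2,4,5,6,7}; box has {1,3,5,6,9} → only 8 remains.
G6 = 3: row 6 has {1,2,4,5,6,7,8,9}; col 7 has {5,7,8}; box has {1,2,4,5,6,7,8,9} → only 3 remains.
A9 = 2: row 9 has {3,4,5,8}; col 1 has {1,3,5,7,9}; box has {1,3,5,6,8,9} → only 2 remains.
A8 = 4: row 8 has {1,5}; col 1 has {1,2,3,5,7,9}; box has {1,2,3,5,6,8,9} → only 4 remains.
C8 = 7: row 8 has {1,4,5}; col 3 has {1,3,6,8,9}; box has {1,2,3,4,5,6,8,9} → only 7 remains.
J8 = 6: row 8 has {1,4,5,7}; col 9 has {1,2,3,5,8,9}; box has {5} → only 6 remains.
A1 = 6: row 1 has {1,5,8}; col 1 has {1,2,3,4,5,7,9}; box has {7} → only 6 remains.
A2 = 8: row 2 has {3}; col 1 has {1,2,3,4,5,6,7,9}; box has {6,7} → only 8 remains.
J3 = 4: row 3 has {7,8}; col 9 has {1,2,3,5,6,8,9}; box has {1,3,5,8} → only 4 remains.
J7 = 7: row 7 has {1,5,6,8,9}; col 9 has {1,2,3,4,5,6,8,9}; box has {5,6} → only 7 remains.
H9 = 9: row 9 has {2,3,4,5,8}; col 8 has {1,4,5,6}; box has {5,6,7} → only 9 remains.
H3 = 2: row 3 has {4,7,8}; col 8 has {1,4,5,6,9}; box has {1,3,4,5,8} → only 2 remains.
H7 = 3: row 7 has {1,5,6,7,8,9}; col 8 has {1,2,4,5,6,9}; box has {5,6,7,9} → only 3 remains.
G8 = 2: row 8 has {1,4,5,6,7}; col 7 has {3,5,7,8}; box has {3,5,6,7,9} → only 2 remains.
H8 = 8: row 8 has {1,2,4,5,6,7}; col 8 has {1,2,3,4,5,6,9}; box has {2,3,5,6,7,9} → only 8 remains.
E9 = 7: row 9 has {2,3,4,5,8,9}; col 5 has {1,6,8}; box has {1,4,5,8} → only 7 remains.
F9 = 6: row 9 has {2,3,4,5,7,8,9}; col 6 has {1,2,5,8}; box has {1,4,5,7,8} → only 6 remains.
G9 = 1: row 9 has {2,3,4,5,6,7,8,9}; col 7 has {2,3,5,7,8}; box has {2,3,5,6,7,8,9} → only 1 remains.
G1 = 9: row 1 has {1,5,6,8}; col 7 has {1,2,3,5,7,8}; box has {1,2,3,4,5,8} → only 9 remains.
G2 = 6: row 2 has {3,8}; col 7 has {1,2,3,5,7,8,9}; box has {1,2,3,4,5,8,9} → only 6 remains.
H2 = 7: row 2 has {3,6,8}; col 8 has {1,2,3,4,5,6,8,9}; box has {1,2,3,4,5,6,8,9} → only 7 remains.
C3 = 5: row 3 has {2,4,7,8}; col 3 has {1,3,6,7,8,9}; box has {6,7,8} → only 5 remains.
E7 = 2: row 7 has {1,3,5,6,7,8,9}; col 5 has {1,6,7,8}; box has {1,4,5,6,7,8} → only 2 remains.
G7 = 4: row 7 has {1,2,3,5,6,7,8,9}; col 7 has {1,2,3,5,6,7,8,9}; box has {1,2,3,5,6,7,8,9} → only 4 remains.
D8 = 9: row 8 has {1,2,4,5,6,7,8}; col 4 has {3,4,5,8}; box has {1,2,4,5,6,7,8} → only 9 remains.
E8 = 3: row 8 has {1,2,4,5,6,7,8,9}; col 5 has {1,2,6,7,8}; box has {1,2,4,5,6,7,8,9} → only 3 remains.
B1 = 3: row 1 has {1,5,6,8,9}; col 2 has {2,4,5,6,7,8}; box has {5,6,7,8} → only 3 remains.
E3 = 9: row 3 has {2,4,5,7,8}; col 5 has {1,2,3,6,7,8}; box has {8} → only 9 remains.

9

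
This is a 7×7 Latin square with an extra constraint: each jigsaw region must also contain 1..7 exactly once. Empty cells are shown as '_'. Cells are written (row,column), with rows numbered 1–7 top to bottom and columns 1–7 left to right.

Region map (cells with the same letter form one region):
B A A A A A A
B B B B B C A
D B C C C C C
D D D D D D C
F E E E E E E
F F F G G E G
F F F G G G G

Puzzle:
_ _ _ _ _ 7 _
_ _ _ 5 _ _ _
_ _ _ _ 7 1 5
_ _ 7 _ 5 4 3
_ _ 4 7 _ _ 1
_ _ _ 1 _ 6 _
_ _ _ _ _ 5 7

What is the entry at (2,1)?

7

(2,6) = 2: row 2 has {5}; col 6 has {1,4,5,6,7}; region has {1,3,5,7} → only 2 remains.
(3,3) = 6: row 3 has {1,5,7}; col 3 has {4,7}; region has {1,2,3,5,7} → only 6 remains.
(3,4) = 4: row 3 has {1,5,6,7}; col 4 has {1,5,7}; region has {1,2,3,5,6,7} → only 4 remains.
(5,6) = 3: row 5 has {1,4,7}; col 6 has {1,2,4,5,6,7}; region has {1,4,6,7} → only 3 remains.
(5,5) = 2: row 5 has {1,3,4,7}; col 5 has {5,7}; region has {1,3,4,6,7} → only 2 remains.
(5,2) = 5: row 5 has {1,2,3,4,7}; col 2 has {}; region has {1,2,3,4,6,7} → only 5 remains.
(5,1) = 6: row 5 has {1,2,3,4,5,7}; col 1 has {}; region has {} → only 6 remains.
(1,3) = 5: in row 1, 5 can only go here (every other open cell in that row sees a 5).
(6,1) = 5: in row 6, 5 can only go here (every other open cell in that row sees a 5).
(6,2) = 7: in row 6, 7 can only go here (every other open cell in that row sees a 7).
(2,1) = 7: in row 2, 7 can only go here (every other open cell in that row sees a 7).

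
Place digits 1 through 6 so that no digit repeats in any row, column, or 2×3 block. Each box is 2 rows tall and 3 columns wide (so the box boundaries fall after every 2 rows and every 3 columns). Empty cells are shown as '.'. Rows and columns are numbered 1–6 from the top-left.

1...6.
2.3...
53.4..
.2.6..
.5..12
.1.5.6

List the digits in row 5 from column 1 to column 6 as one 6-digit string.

654312

row 1, column 2 = 4: row 1 has {1,6}; col 2 has {1,2,3,5}; box has {1,2,3} → only 4 remains.
row 1, column 3 = 5: row 1 has {1,4,6}; col 3 has {3}; box has {1,2,3,4} → only 5 remains.
row 1, column 6 = 3: row 1 has {1,4,5,6}; col 6 has {2,6}; box has {6} → only 3 remains.
row 2, column 2 = 6: row 2 has {2,3}; col 2 has {1,2,3,4,5}; box has {1,2,3,4,5} → only 6 remains.
row 2, column 4 = 1: row 2 has {2,3,6}; col 4 has {4,5,6}; box has {3,6} → only 1 remains.
row 3, column 5 = 2: row 3 has {3,4,5}; col 5 has {1,6}; box has {4,6} → only 2 remains.
row 3, column 6 = 1: row 3 has {2,3,4,5}; col 6 has {2,3,6}; box has {2,4,6} → only 1 remains.
row 4, column 1 = 4: row 4 has {2,6}; col 1 has {1,2,5}; box has {2,3,5} → only 4 remains.
row 4, column 3 = 1: row 4 has {2,4,6}; col 3 has {3,5}; box has {2,3,4,5} → only 1 remains.
row 4, column 6 = 5: row 4 has {1,2,4,6}; col 6 has {1,2,3,6}; box has {1,2,4,6} → only 5 remains.
row 5, column 4 = 3: row 5 has {1,2,5}; col 4 has {1,4,5,6}; box has {1,2,5,6} → only 3 remains.
row 6, column 1 = 3: row 6 has {1,5,6}; col 1 has {1,2,4,5}; box has {1,5} → only 3 remains.
row 6, column 5 = 4: row 6 has {1,3,5,6}; col 5 has {1,2,6}; box has {1,2,3,5,6} → only 4 remains.
row 1, column 4 = 2: row 1 has {1,3,4,5,6}; col 4 has {1,3,4,5,6}; box has {1,3,6} → only 2 remains.
row 2, column 5 = 5: row 2 has {1,2,3,6}; col 5 has {1,2,4,6}; box has {1,2,3,6} → only 5 remains.
row 2, column 6 = 4: row 2 has {1,2,3,5,6}; col 6 has {1,2,3,5,6}; box has {1,2,3,5,6} → only 4 remains.
row 3, column 3 = 6: row 3 has {1,2,3,4,5}; col 3 has {1,3,5}; box has {1,2,3,4,5} → only 6 remains.
row 4, column 5 = 3: row 4 has {1,2,4,5,6}; col 5 has {1,2,4,5,6}; box has {1,2,4,5,6} → only 3 remains.
row 5, column 1 = 6: row 5 has {1,2,3,5}; col 1 has {1,2,3,4,5}; box has {1,3,5} → only 6 remains.
row 5, column 3 = 4: row 5 has {1,2,3,5,6}; col 3 has {1,3,5,6}; box has {1,3,5,6} → only 4 remains.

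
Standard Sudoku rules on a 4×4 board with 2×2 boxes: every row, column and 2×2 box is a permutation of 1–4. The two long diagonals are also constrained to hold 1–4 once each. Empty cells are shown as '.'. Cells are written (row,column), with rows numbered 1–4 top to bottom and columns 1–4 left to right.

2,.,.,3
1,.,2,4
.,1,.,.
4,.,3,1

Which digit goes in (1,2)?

(1,2) = 4: row 1 has {2,3}; col 2 has {1}; box has {1,2} → only 4 remains.

4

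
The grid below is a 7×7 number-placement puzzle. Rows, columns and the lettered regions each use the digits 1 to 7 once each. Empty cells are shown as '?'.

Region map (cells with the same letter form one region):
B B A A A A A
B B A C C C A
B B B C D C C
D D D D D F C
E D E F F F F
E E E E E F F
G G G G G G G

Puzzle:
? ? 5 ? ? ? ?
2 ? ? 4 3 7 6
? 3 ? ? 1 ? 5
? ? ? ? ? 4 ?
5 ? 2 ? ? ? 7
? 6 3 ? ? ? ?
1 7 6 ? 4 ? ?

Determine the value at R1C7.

4

R2C3 = 1: row 2 has {2,3,4,6,7}; col 3 has {2,3,5,6}; region has {5,6} → only 1 remains.
R4C3 = 7: row 4 has {4}; col 3 has {1,2,3,5,6}; region has {1} → only 7 remains.
R5C2 = 4: row 5 has {2,5,7}; col 2 has {3,6,7}; region has {1,7} → only 4 remains.
R5C5 = 6: row 5 has {2,4,5,7}; col 5 has {1,3,4}; region has {4,7} → only 6 remains.
R6C5 = 7: row 6 has {3,6}; col 5 has {1,3,4,6}; region has {2,3,5,6} → only 7 remains.
R1C2 = 1: row 1 has {5}; col 2 has {3,4,6,7}; region has {2,3} → only 1 remains.
R1C5 = 2: row 1 has {1,5}; col 5 has {1,3,4,6,7}; region has {1,5,6} → only 2 remains.
R1C6 = 3: row 1 has {1,2,5}; col 6 has {4,7}; region has {1,2,5,6} → only 3 remains.
R1C7 = 4: row 1 has {1,2,3,5}; col 7 has {5,6,7}; region has {1,2,3,5,6} → only 4 remains.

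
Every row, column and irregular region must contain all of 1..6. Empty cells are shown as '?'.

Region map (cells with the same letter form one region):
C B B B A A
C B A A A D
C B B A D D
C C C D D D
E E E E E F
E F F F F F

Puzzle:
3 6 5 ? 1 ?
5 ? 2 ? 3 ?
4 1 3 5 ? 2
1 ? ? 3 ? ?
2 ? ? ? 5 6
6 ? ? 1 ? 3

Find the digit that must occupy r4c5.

r1c6 = 4 (sole candidate).
r2c2 = 4 (sole candidate).
r2c4 = 6 (sole candidate).
r2c6 = 1 (sole candidate).
r3c5 = 6 (sole candidate).
r4c2 = 2 (sole candidate).
r4c3 = 6 (sole candidate).
r4c5 = 4: row 4 has {1,2,3,6}; col 5 has {1,3,5,6}; region has {1,2,3,6} → only 4 remains.

4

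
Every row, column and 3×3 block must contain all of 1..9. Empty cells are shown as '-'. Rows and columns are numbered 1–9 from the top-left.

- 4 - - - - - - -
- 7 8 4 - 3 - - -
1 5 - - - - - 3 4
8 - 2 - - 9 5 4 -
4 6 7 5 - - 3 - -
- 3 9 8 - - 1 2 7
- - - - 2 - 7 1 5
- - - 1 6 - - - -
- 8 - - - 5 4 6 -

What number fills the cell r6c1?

r3c3 = 6: row 3 has {1,3,4,5}; col 3 has {2,7,8,9}; box has {1,4,5,7,8} → only 6 remains.
r4c2 = 1: row 4 has {2,4,5,8,9}; col 2 has {3,4,5,6,7,8}; box has {2,3,4,6,7,8,9} → only 1 remains.
r4c9 = 6: row 4 has {1,2,4,5,8,9}; col 9 has {4,5,7}; box has {1,2,3,4,5,7} → only 6 remains.
r5c5 = 1: row 5 has {3,4,5,6,7}; col 5 has {2,6}; box has {5,8,9} → only 1 remains.
r5c6 = 2: row 5 has {1,3,4,5,6,7}; col 6 has {3,5,9}; box has {1,5,8,9} → only 2 remains.
r6c1 = 5: row 6 has {1,2,3,7,8,9}; col 1 has {1,4,8}; box has {1,2,3,4,6,7,8,9} → only 5 remains.

5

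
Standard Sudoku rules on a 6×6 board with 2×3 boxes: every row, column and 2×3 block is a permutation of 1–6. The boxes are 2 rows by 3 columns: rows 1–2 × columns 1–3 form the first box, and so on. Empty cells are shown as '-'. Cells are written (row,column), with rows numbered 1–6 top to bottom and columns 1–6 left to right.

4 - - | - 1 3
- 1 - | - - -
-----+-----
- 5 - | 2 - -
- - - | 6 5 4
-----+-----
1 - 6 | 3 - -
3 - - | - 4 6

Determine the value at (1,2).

6

(1,4) = 5 (sole candidate).
(2,4) = 4 (sole candidate).
(2,6) = 2 (sole candidate).
(3,1) = 6 (sole candidate).
(3,5) = 3 (sole candidate).
(3,6) = 1 (sole candidate).
(4,1) = 2 (sole candidate).
(4,2) = 3 (sole candidate).
(4,3) = 1 (sole candidate).
(5,5) = 2 (sole candidate).
(5,6) = 5 (sole candidate).
(6,2) = 2 (sole candidate).
(6,3) = 5 (sole candidate).
(6,4) = 1 (sole candidate).
(1,2) = 6: row 1 has {1,3,4,5}; col 2 has {1,2,3,5}; box has {1,4} → only 6 remains.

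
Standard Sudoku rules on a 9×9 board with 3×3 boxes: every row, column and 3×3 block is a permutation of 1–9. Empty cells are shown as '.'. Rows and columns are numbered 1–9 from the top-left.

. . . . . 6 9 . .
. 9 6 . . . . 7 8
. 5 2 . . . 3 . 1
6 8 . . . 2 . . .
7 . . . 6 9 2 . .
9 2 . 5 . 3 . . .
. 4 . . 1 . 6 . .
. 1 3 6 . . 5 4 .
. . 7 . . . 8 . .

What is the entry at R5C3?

R2C7 = 4 (sole candidate).
R3C8 = 6 (sole candidate).
R5C2 = 3 (sole candidate).
R9C2 = 6 (sole candidate).
R1C2 = 7 (sole candidate).
R6C9 = 6 (hidden single in row 6).
R9C8 = 1 (hidden single in row 9).
R6C8 = 8 (sole candidate).
R5C8 = 5 (sole candidate).
R5C9 = 4 (sole candidate).
R1C8 = 2 (sole candidate).
R1C9 = 5 (sole candidate).
R5C3 = 1: row 5 has {2,3,4,5,6,7,9}; col 3 has {2,3,6,7}; box has {2,3,6,7,8,9} → only 1 remains.

1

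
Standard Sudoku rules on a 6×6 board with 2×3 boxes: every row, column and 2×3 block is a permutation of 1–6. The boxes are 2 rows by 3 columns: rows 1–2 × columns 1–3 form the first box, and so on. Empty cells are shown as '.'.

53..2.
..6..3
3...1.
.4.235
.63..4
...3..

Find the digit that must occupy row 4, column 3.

row 3, column 6 = 6: row 3 has {1,3}; col 6 has {3,4,5}; box has {1,2,3,5} → only 6 remains.
row 4, column 3 = 1: row 4 has {2,3,4,5}; col 3 has {3,6}; box has {3,4} → only 1 remains.

1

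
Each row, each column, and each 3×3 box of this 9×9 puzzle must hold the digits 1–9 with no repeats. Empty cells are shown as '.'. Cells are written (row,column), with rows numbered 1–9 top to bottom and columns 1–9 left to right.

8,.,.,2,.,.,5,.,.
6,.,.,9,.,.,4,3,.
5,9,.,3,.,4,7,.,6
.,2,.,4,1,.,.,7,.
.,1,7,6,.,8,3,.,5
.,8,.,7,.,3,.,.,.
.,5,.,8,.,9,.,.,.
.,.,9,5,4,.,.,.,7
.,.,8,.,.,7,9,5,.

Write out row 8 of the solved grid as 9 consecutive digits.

139542687

(2,2) = 7: row 2 has {3,4,6,9}; col 2 has {1,2,5,8,9}; box has {5,6,8,9} → only 7 remains.
(3,5) = 8: row 3 has {3,4,5,6,7,9}; col 5 has {1,4}; box has {2,3,4,9} → only 8 remains.
(4,6) = 5: row 4 has {1,2,4,7}; col 6 has {3,4,7,8,9}; box has {1,3,4,6,7,8} → only 5 remains.
(9,4) = 1: row 9 has {5,7,8,9}; col 4 has {2,3,4,5,6,7,8,9}; box has {4,5,7,8,9} → only 1 remains.
(2,5) = 5: row 2 has {3,4,6,7,9}; col 5 has {1,4,8}; box has {2,3,4,8,9} → only 5 remains.
(2,6) = 1: row 2 has {3,4,5,6,7,9}; col 6 has {3,4,5,7,8,9}; box has {2,3,4,5,8,9} → only 1 remains.
(1,6) = 6: row 1 has {2,5,8}; col 6 has {1,3,4,5,7,8,9}; box has {1,2,3,4,5,8,9} → only 6 remains.
(2,3) = 2: row 2 has {1,3,4,5,6,7,9}; col 3 has {7,8,9}; box has {5,6,7,8,9} → only 2 remains.
(2,9) = 8: row 2 has {1,2,3,4,5,6,7,9}; col 9 has {5,6,7}; box has {3,4,5,6,7} → only 8 remains.
(3,3) = 1: row 3 has {3,4,5,6,7,8,9}; col 3 has {2,7,8,9}; box has {2,5,6,7,8,9} → only 1 remains.
(3,8) = 2: row 3 has {1,3,4,5,6,7,8,9}; col 8 has {3,5,7}; box has {3,4,5,6,7,8} → only 2 remains.
(4,9) = 9: row 4 has {1,2,4,5,7}; col 9 has {5,6,7,8}; box has {3,5,7} → only 9 remains.
(5,8) = 4: row 5 has {1,3,5,6,7,8}; col 8 has {2,3,5,7}; box has {3,5,7,9} → only 4 remains.
(8,6) = 2: row 8 has {4,5,7,9}; col 6 has {1,3,4,5,6,7,8,9}; box has {1,4,5,7,8,9} → only 2 remains.
(1,5) = 7: row 1 has {2,5,6,8}; col 5 has {1,4,5,8}; box has {1,2,3,4,5,6,8,9} → only 7 remains.
(1,9) = 1: row 1 has {2,5,6,7,8}; col 9 has {5,6,7,8,9}; box has {2,3,4,5,6,7,8} → only 1 remains.
(4,1) = 3: row 4 has {1,2,4,5,7,9}; col 1 has {5,6,8}; box has {1,2,7,8} → only 3 remains.
(4,3) = 6: row 4 has {1,2,3,4,5,7,9}; col 3 has {1,2,7,8,9}; box has {1,2,3,7,8} → only 6 remains.
(4,7) = 8: row 4 has {1,2,3,4,5,6,7,9}; col 7 has {3,4,5,7,9}; box has {3,4,5,7,9} → only 8 remains.
(5,1) = 9: row 5 has {1,3,4,5,6,7,8}; col 1 has {3,5,6,8}; box has {1,2,3,6,7,8} → only 9 remains.
(5,5) = 2: row 5 has {1,3,4,5,6,7,8,9}; col 5 has {1,4,5,7,8}; box has {1,3,4,5,6,7,8} → only 2 remains.
(6,1) = 4: row 6 has {3,7,8}; col 1 has {3,5,6,8,9}; box has {1,2,3,6,7,8,9} → only 4 remains.
(6,3) = 5: row 6 has {3,4,7,8}; col 3 has {1,2,6,7,8,9}; box has {1,2,3,4,6,7,8,9} → only 5 remains.
(6,5) = 9: row 6 has {3,4,5,7,8}; col 5 has {1,2,4,5,7,8}; box has {1,2,3,4,5,6,7,8} → only 9 remains.
(6,9) = 2: row 6 has {3,4,5,7,8,9}; col 9 has {1,5,6,7,8,9}; box has {3,4,5,7,8,9} → only 2 remains.
(8,1) = 1: row 8 has {2,4,5,7,9}; col 1 has {3,4,5,6,8,9}; box has {5,8,9} → only 1 remains.
(8,7) = 6: row 8 has {1,2,4,5,7,9}; col 7 has {3,4,5,7,8,9}; box has {5,7,9} → only 6 remains.
(8,8) = 8: row 8 has {1,2,4,5,6,7,9}; col 8 has {2,3,4,5,7}; box has {5,6,7,9} → only 8 remains.
(9,1) = 2: row 9 has {1,5,7,8,9}; col 1 has {1,3,4,5,6,8,9}; box has {1,5,8,9} → only 2 remains.
(1,8) = 9: row 1 has {1,2,5,6,7,8}; col 8 has {2,3,4,5,7,8}; box has {1,2,3,4,5,6,7,8} → only 9 remains.
(6,7) = 1: row 6 has {2,3,4,5,7,8,9}; col 7 has {3,4,5,6,7,8,9}; box has {2,3,4,5,7,8,9} → only 1 remains.
(6,8) = 6: row 6 has {1,2,3,4,5,7,8,9}; col 8 has {2,3,4,5,7,8,9}; box has {1,2,3,4,5,7,8,9} → only 6 remains.
(7,1) = 7: row 7 has {5,8,9}; col 1 has {1,2,3,4,5,6,8,9}; box has {1,2,5,8,9} → only 7 remains.
(7,7) = 2: row 7 has {5,7,8,9}; col 7 has {1,3,4,5,6,7,8,9}; box has {5,6,7,8,9} → only 2 remains.
(7,8) = 1: row 7 has {2,5,7,8,9}; col 8 has {2,3,4,5,6,7,8,9}; box has {2,5,6,7,8,9} → only 1 remains.
(8,2) = 3: row 8 has {1,2,4,5,6,7,8,9}; col 2 has {1,2,5,7,8,9}; box has {1,2,5,7,8,9} → only 3 remains.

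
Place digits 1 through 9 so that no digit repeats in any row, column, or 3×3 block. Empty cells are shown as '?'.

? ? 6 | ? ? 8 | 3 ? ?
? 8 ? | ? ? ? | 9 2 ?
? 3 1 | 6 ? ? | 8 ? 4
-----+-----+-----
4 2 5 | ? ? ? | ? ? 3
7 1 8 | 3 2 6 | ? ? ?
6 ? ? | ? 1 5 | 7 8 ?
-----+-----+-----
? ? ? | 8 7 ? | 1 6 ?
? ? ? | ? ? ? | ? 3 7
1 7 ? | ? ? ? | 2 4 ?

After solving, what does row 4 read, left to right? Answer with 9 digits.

425789613

r2c1 = 5 (sole candidate).
r4c7 = 6: row 4 has {2,3,4,5}; col 7 has {1,2,3,7,8,9}; box has {3,7,8} → only 6 remains.
r6c2 = 9 (sole candidate).
r6c3 = 3 (sole candidate).
r6c4 = 4 (sole candidate).
r6c9 = 2 (sole candidate).
r8c7 = 5 (sole candidate).
r9c3 = 9 (sole candidate).
r9c4 = 5 (sole candidate).
r9c6 = 3 (sole candidate).
r9c9 = 8 (sole candidate).
r1c2 = 4 (sole candidate).
r2c3 = 7 (sole candidate).
r2c4 = 1 (sole candidate).
r2c6 = 4 (sole candidate).
r2c9 = 6 (sole candidate).
r5c7 = 4 (sole candidate).
r7c2 = 5 (sole candidate).
r7c9 = 9 (sole candidate).
r8c2 = 6 (sole candidate).
r9c5 = 6 (sole candidate).
r2c5 = 3 (sole candidate).
r5c9 = 5 (sole candidate).
r7c6 = 2 (sole candidate).
r8c4 = 9 (sole candidate).
r8c5 = 4 (sole candidate).
r8c6 = 1 (sole candidate).
r1c9 = 1 (sole candidate).
r4c4 = 7: row 4 has {2,3,4,5,6}; col 4 has {1,3,4,5,6,8,9}; box has {1,2,3,4,5,6} → only 7 remains.
r4c6 = 9: row 4 has {2,3,4,5,6,7}; col 6 has {1,2,3,4,5,6,8}; box has {1,2,3,4,5,6,7} → only 9 remains.
r4c8 = 1: row 4 has {2,3,4,5,6,7,9}; col 8 has {2,3,4,6,8}; box has {2,3,4,5,6,7,8} → only 1 remains.
r5c8 = 9 (sole candidate).
r7c1 = 3 (sole candidate).
r7c3 = 4 (sole candidate).
r8c3 = 2 (sole candidate).
r1c4 = 2 (sole candidate).
r3c6 = 7 (sole candidate).
r3c8 = 5 (sole candidate).
r4c5 = 8: row 4 has {1,2,3,4,5,6,7,9}; col 5 has {1,2,3,4,6,7}; box has {1,2,3,4,5,6,7,9} → only 8 remains.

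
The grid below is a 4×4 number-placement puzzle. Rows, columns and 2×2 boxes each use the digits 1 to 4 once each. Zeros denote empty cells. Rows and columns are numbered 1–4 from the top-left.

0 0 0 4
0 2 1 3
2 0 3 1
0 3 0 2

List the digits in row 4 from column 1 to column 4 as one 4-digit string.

R1C2 = 1: row 1 has {4}; col 2 has {2,3}; box has {2} → only 1 remains.
R1C3 = 2: row 1 has {1,4}; col 3 has {1,3}; box has {1,3,4} → only 2 remains.
R2C1 = 4: row 2 has {1,2,3}; col 1 has {2}; box has {1,2} → only 4 remains.
R3C2 = 4: row 3 has {1,2,3}; col 2 has {1,2,3}; box has {2,3} → only 4 remains.
R4C1 = 1: row 4 has {2,3}; col 1 has {2,4}; box has {2,3,4} → only 1 remains.
R4C3 = 4: row 4 has {1,2,3}; col 3 has {1,2,3}; box has {1,2,3} → only 4 remains.

1342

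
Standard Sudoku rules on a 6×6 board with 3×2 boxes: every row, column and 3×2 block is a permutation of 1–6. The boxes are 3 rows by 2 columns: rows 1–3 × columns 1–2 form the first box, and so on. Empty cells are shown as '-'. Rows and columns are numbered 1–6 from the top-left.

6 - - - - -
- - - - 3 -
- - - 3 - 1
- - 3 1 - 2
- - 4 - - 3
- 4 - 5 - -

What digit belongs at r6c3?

2

r4c1 = 5 (sole candidate).
r4c2 = 6 (sole candidate).
r4c5 = 4 (sole candidate).
r6c6 = 6 (sole candidate).
r6c3 = 2: row 6 has {4,5,6}; col 3 has {3,4}; box has {1,3,4,5} → only 2 remains.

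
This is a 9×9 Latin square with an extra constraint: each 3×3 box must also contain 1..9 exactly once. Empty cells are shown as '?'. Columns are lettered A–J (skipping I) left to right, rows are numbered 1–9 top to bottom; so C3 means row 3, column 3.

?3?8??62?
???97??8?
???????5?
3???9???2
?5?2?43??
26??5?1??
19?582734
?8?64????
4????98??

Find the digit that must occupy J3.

1

E1 = 1: row 1 has {2,3,6,8}; col 5 has {4,5,7,8,9}; box has {7,8,9} → only 1 remains.
F1 = 5: row 1 has {1,2,3,6,8}; col 6 has {2,4,9}; box has {1,7,8,9} → only 5 remains.
G2 = 4: row 2 has {7,8,9}; col 7 has {1,3,6,7,8}; box has {2,5,6,8} → only 4 remains.
G3 = 9: row 3 has {5}; col 7 has {1,3,4,6,7,8}; box has {2,4,5,6,8} → only 9 remains.
G4 = 5: row 4 has {2,3,9}; col 7 has {1,3,4,6,7,8,9}; box has {1,2,3} → only 5 remains.
E5 = 6: row 5 has {2,3,4,5}; col 5 has {1,4,5,7,8,9}; box has {2,4,5,9} → only 6 remains.
C7 = 6: row 7 has {1,2,3,4,5,7,8,9}; col 3 has {}; box has {1,4,8,9} → only 6 remains.
G8 = 2: row 8 has {4,6,8}; col 7 has {1,3,4,5,6,7,8,9}; box has {3,4,7,8} → only 2 remains.
E9 = 3: row 9 has {4,8,9}; col 5 has {1,4,5,6,7,8,9}; box has {2,4,5,6,8,9} → only 3 remains.
J1 = 7: row 1 has {1,2,3,5,6,8}; col 9 has {2,4}; box has {2,4,5,6,8,9} → only 7 remains.
E3 = 2: row 3 has {5,9}; col 5 has {1,3,4,5,6,7,8,9}; box has {1,5,7,8,9} → only 2 remains.
A1 = 9: row 1 has {1,2,3,5,6,7,8}; col 1 has {1,2,3,4}; box has {3} → only 9 remains.
C1 = 4: row 1 has {1,2,3,5,6,7,8,9}; col 3 has {6}; box has {3,9} → only 4 remains.
D3 = 4: in row 3, 4 can only go here (every other open cell in that row sees a 4).
H4 = 6: in row 4, 6 can only go here (every other open cell in that row sees a 6).
H9 = 1: row 9 has {3,4,8,9}; col 8 has {2,3,5,6,8}; box has {2,3,4,7,8} → only 1 remains.
H8 = 9: row 8 has {2,4,6,8}; col 8 has {1,2,3,5,6,8}; box has {1,2,3,4,7,8} → only 9 remains.
J8 = 5: row 8 has {2,4,6,8,9}; col 9 has {2,4,7}; box has {1,2,3,4,7,8,9} → only 5 remains.
D9 = 7: row 9 has {1,3,4,8,9}; col 4 has {2,4,5,6,8,9}; box has {2,3,4,5,6,8,9} → only 7 remains.
J9 = 6: row 9 has {1,3,4,7,8,9}; col 9 has {2,4,5,7}; box has {1,2,3,4,5,7,8,9} → only 6 remains.
D4 = 1: row 4 has {2,3,5,6,9}; col 4 has {2,4,5,6,7,8,9}; box has {2,4,5,6,9} → only 1 remains.
H5 = 7: row 5 has {2,3,4,5,6}; col 8 has {1,2,3,5,6,8,9}; box has {1,2,3,5,6} → only 7 remains.
D6 = 3: row 6 has {1,2,5,6}; col 4 has {1,2,4,5,6,7,8,9}; box has {1,2,4,5,6,9} → only 3 remains.
H6 = 4: row 6 has {1,2,3,5,6}; col 8 has {1,2,3,5,6,7,8,9}; box has {1,2,3,5,6,7} → only 4 remains.
A8 = 7: row 8 has {2,4,5,6,8,9}; col 1 has {1,2,3,4,9}; box has {1,4,6,8,9} → only 7 remains.
C8 = 3: row 8 has {2,4,5,6,7,8,9}; col 3 has {4,6}; box has {1,4,6,7,8,9} → only 3 remains.
F8 = 1: row 8 has {2,3,4,5,6,7,8,9}; col 6 has {2,4,5,9}; box has {2,3,4,5,6,7,8,9} → only 1 remains.
B9 = 2: row 9 has {1,3,4,6,7,8,9}; col 2 has {3,5,6,8,9}; box has {1,3,4,6,7,8,9} → only 2 remains.
C9 = 5: row 9 has {1,2,3,4,6,7,8,9}; col 3 has {3,4,6}; box has {1,2,3,4,6,7,8,9} → only 5 remains.
B2 = 1: row 2 has {4,7,8,9}; col 2 has {2,3,5,6,8,9}; box has {3,4,9} → only 1 remains.
C2 = 2: row 2 has {1,4,7,8,9}; col 3 has {3,4,5,6}; box has {1,3,4,9} → only 2 remains.
J2 = 3: row 2 has {1,2,4,7,8,9}; col 9 has {2,4,5,6,7}; box has {2,4,5,6,7,8,9} → only 3 remains.
B3 = 7: row 3 has {2,4,5,9}; col 2 has {1,2,3,5,6,8,9}; box has {1,2,3,4,9} → only 7 remains.
C3 = 8: row 3 has {2,4,5,7,9}; col 3 has {2,3,4,5,6}; box has {1,2,3,4,7,9} → only 8 remains.
J3 = 1: row 3 has {2,4,5,7,8,9}; col 9 has {2,3,4,5,6,7}; box has {2,3,4,5,6,7,8,9} → only 1 remains.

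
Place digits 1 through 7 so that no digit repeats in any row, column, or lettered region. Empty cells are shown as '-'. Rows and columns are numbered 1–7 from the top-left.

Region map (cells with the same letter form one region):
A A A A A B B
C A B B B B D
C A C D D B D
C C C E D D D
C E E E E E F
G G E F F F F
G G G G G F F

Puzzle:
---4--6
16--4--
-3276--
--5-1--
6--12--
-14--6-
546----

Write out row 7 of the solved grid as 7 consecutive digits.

5463721

row 3, column 1 = 4: row 3 has {2,3,6,7}; col 1 has {1,5,6}; region has {1,2,5,6} → only 4 remains.
row 3, column 7 = 5: row 3 has {2,3,4,6,7}; col 7 has {6}; region has {1,6,7} → only 5 remains.
row 4, column 2 = 7: row 4 has {1,5}; col 2 has {1,3,4,6}; region has {1,2,4,5,6} → only 7 remains.
row 5, column 2 = 5: row 5 has {1,2,6}; col 2 has {1,3,4,6,7}; region has {1,2,4} → only 5 remains.
row 1, column 2 = 2: row 1 has {4,6}; col 2 has {1,3,4,5,6,7}; region has {3,4,6} → only 2 remains.
row 3, column 6 = 1: row 3 has {2,3,4,5,6,7}; col 6 has {6}; region has {4,6} → only 1 remains.
row 4, column 1 = 3: row 4 has {1,5,7}; col 1 has {1,4,5,6}; region has {1,2,4,5,6,7} → only 3 remains.
row 4, column 4 = 6: row 4 has {1,3,5,7}; col 4 has {1,4,7}; region has {1,2,4,5} → only 6 remains.
row 1, column 1 = 7: row 1 has {2,4,6}; col 1 has {1,3,4,5,6}; region has {2,3,4,6} → only 7 remains.
row 1, column 3 = 1: row 1 has {2,4,6,7}; col 3 has {2,4,5,6}; region has {2,3,4,6,7} → only 1 remains.
row 1, column 5 = 5: row 1 has {1,2,4,6,7}; col 5 has {1,2,4,6}; region has {1,2,3,4,6,7} → only 5 remains.
row 1, column 6 = 3: row 1 has {1,2,4,5,6,7}; col 6 has {1,6}; region has {1,4,6} → only 3 remains.
row 2, column 3 = 7: row 2 has {1,4,6}; col 3 has {1,2,4,5,6}; region has {1,3,4,6} → only 7 remains.
row 5, column 3 = 3: row 5 has {1,2,5,6}; col 3 has {1,2,4,5,6,7}; region has {1,2,4,5,6} → only 3 remains.
row 5, column 6 = 7: row 5 has {1,2,3,5,6}; col 6 has {1,3,6}; region has {1,2,3,4,5,6} → only 7 remains.
row 5, column 7 = 4: row 5 has {1,2,3,5,6,7}; col 7 has {5,6}; region has {6} → only 4 remains.
row 6, column 1 = 2: row 6 has {1,4,6}; col 1 has {1,3,4,5,6,7}; region has {1,4,5,6} → only 2 remains.
row 7, column 4 = 3: row 7 has {4,5,6}; col 4 has {1,4,6,7}; region has {1,2,4,5,6} → only 3 remains.
row 7, column 5 = 7: row 7 has {3,4,5,6}; col 5 has {1,2,4,5,6}; region has {1,2,3,4,5,6} → only 7 remains.
row 7, column 6 = 2: row 7 has {3,4,5,6,7}; col 6 has {1,3,6,7}; region has {4,6} → only 2 remains.
row 7, column 7 = 1: row 7 has {2,3,4,5,6,7}; col 7 has {4,5,6}; region has {2,4,6} → only 1 remains.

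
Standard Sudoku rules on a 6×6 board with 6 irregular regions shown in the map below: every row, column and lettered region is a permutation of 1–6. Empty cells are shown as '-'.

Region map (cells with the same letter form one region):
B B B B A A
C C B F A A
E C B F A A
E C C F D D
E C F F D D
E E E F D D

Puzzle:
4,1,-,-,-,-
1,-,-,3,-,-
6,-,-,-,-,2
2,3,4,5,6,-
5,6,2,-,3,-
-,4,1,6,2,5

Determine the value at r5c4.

r1c4 = 2: row 1 has {1,4}; col 4 has {3,5,6}; region has {1,4} → only 2 remains.
r1c5 = 5: row 1 has {1,2,4}; col 5 has {2,3,6}; region has {2} → only 5 remains.
r2c5 = 4: row 2 has {1,3}; col 5 has {2,3,5,6}; region has {2,5} → only 4 remains.
r2c6 = 6: row 2 has {1,3,4}; col 6 has {2,5}; region has {2,4,5} → only 6 remains.
r3c2 = 5: row 3 has {2,6}; col 2 has {1,3,4,6}; region has {1,3,4,6} → only 5 remains.
r3c3 = 3: row 3 has {2,5,6}; col 3 has {1,2,4}; region has {1,2,4} → only 3 remains.
r3c5 = 1: row 3 has {2,3,5,6}; col 5 has {2,3,4,5,6}; region has {2,4,5,6} → only 1 remains.
r4c6 = 1: row 4 has {2,3,4,5,6}; col 6 has {2,5,6}; region has {2,3,5,6} → only 1 remains.
r5c6 = 4: row 5 has {2,3,5,6}; col 6 has {1,2,5,6}; region has {1,2,3,5,6} → only 4 remains.
r6c1 = 3: row 6 has {1,2,4,5,6}; col 1 has {1,2,4,5,6}; region has {1,2,4,5,6} → only 3 remains.
r1c3 = 6: row 1 has {1,2,4,5}; col 3 has {1,2,3,4}; region has {1,2,3,4} → only 6 remains.
r1c6 = 3: row 1 has {1,2,4,5,6}; col 6 has {1,2,4,5,6}; region has {1,2,4,5,6} → only 3 remains.
r2c2 = 2: row 2 has {1,3,4,6}; col 2 has {1,3,4,5,6}; region has {1,3,4,5,6} → only 2 remains.
r2c3 = 5: row 2 has {1,2,3,4,6}; col 3 has {1,2,3,4,6}; region has {1,2,3,4,6} → only 5 remains.
r3c4 = 4: row 3 has {1,2,3,5,6}; col 4 has {2,3,5,6}; region has {2,3,5,6} → only 4 remains.
r5c4 = 1: row 5 has {2,3,4,5,6}; col 4 has {2,3,4,5,6}; region has {2,3,4,5,6} → only 1 remains.

1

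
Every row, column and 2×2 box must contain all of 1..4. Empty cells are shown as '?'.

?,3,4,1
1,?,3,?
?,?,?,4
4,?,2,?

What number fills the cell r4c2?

r1c1 = 2: row 1 has {1,3,4}; col 1 has {1,4}; box has {1,3} → only 2 remains.
r2c2 = 4: row 2 has {1,3}; col 2 has {3}; box has {1,2,3} → only 4 remains.
r2c4 = 2: row 2 has {1,3,4}; col 4 has {1,4}; box has {1,3,4} → only 2 remains.
r3c1 = 3: row 3 has {4}; col 1 has {1,2,4}; box has {4} → only 3 remains.
r3c3 = 1: row 3 has {3,4}; col 3 has {2,3,4}; box has {2,4} → only 1 remains.
r4c2 = 1: row 4 has {2,4}; col 2 has {3,4}; box has {3,4} → only 1 remains.

1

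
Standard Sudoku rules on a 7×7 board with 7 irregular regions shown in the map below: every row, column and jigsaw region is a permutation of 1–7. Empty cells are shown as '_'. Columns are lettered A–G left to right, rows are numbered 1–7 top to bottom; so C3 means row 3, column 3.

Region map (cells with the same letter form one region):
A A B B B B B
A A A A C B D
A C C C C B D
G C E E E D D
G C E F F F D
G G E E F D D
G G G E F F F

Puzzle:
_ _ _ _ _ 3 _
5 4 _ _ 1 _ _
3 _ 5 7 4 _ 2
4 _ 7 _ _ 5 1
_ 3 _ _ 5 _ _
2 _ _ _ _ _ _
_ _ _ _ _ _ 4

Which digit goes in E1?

2

B3 = 6 (sole candidate).
F3 = 1 (sole candidate).
B4 = 2 (sole candidate).
G2 = 3 (hidden single in row 2).
F2 = 7 (hidden single in row 2).
C5 = 4 (hidden single in row 5).
D1 = 4 (hidden single in row 1).
G1 = 5 (hidden single in row 1).
F6 = 4 (hidden single in row 6).
D7 = 2 (hidden single in region E).
D2 = 6 (sole candidate).
D4 = 3 (sole candidate).
E4 = 6 (sole candidate).
D5 = 1 (sole candidate).
C6 = 1 (sole candidate).
D6 = 5 (sole candidate).
F7 = 6 (sole candidate).
E1 = 2: row 1 has {3,4,5}; col 5 has {1,4,5,6}; region has {1,3,4,5,7} → only 2 remains.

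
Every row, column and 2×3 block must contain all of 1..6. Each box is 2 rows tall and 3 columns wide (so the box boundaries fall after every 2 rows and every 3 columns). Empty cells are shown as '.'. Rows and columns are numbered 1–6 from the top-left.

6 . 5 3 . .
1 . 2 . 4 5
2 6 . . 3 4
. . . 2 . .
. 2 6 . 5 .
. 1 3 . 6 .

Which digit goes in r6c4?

4

r1c2 = 4 (sole candidate).
r2c2 = 3 (sole candidate).
r2c4 = 6 (sole candidate).
r3c3 = 1 (sole candidate).
r3c4 = 5 (sole candidate).
r4c2 = 5 (sole candidate).
r4c3 = 4 (sole candidate).
r4c5 = 1 (sole candidate).
r4c6 = 6 (sole candidate).
r5c1 = 4 (sole candidate).
r5c4 = 1 (sole candidate).
r5c6 = 3 (sole candidate).
r6c1 = 5 (sole candidate).
r6c4 = 4: row 6 has {1,3,5,6}; col 4 has {1,2,3,5,6}; box has {1,3,5,6} → only 4 remains.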